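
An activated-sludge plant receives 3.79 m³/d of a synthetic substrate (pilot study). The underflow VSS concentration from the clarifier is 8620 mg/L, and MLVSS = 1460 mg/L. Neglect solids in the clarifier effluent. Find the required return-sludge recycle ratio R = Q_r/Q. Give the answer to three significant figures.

R ≈ 0.204

Solids balance on the clarifier gives (1+R)X = R·X_r, so R = X/(X_r − X) = 1460 / (8620 − 1460) = 0.2039.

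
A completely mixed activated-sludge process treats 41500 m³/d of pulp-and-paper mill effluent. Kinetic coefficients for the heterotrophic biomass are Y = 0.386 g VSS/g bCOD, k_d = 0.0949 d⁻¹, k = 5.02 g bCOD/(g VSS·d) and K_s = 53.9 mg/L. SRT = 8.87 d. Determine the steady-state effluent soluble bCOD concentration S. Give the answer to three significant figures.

S ≈ 6.47 mg/L

From the Monod/SRT balance for a CMAS, S = K_s·(1+k_d θ_c)/[θ_c·(Y k − k_d) − 1] = 53.9 × (1 + 0.0949 × 8.87) / [8.87 × (0.386 × 5.02 − 0.0949) − 1] = 99.27 / 15.35 = 6.469 mg/L.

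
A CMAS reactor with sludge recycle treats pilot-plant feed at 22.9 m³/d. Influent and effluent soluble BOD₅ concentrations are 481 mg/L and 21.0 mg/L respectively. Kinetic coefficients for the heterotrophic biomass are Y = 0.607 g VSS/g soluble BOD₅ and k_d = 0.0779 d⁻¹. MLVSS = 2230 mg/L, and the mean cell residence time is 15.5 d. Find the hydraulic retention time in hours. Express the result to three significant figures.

τ ≈ 21.1 h

Rearranging the biomass balance for a CMAS with decay, V = Y·Q·ΔS·θ_c / [X·(1+k_d θ_c)] = 0.607 × 22.9 × (481 − 21.0) × 15.5 / [2230 × (1 + 0.0779 × 15.5)] = 9.91×10^4 / 4923 = 20.13 m³.
Hydraulic retention time τ = V/Q = 20.13 / 22.9 = 0.8792 d = 21.10 h.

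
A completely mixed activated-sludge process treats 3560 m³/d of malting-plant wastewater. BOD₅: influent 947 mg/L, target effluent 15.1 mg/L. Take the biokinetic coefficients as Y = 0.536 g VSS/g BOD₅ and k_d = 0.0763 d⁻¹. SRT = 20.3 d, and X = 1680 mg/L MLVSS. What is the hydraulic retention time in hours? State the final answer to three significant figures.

τ ≈ 56.8 h

From the SRT design equation V = Y Q (S₀−S) θ_c / [X (1 + k_d θ_c)] = 0.536 × 3560 × (947 − 15.1) × 20.3 / [1680 × (1 + 0.0763 × 20.3)] = 3.61×10^7 / 4282 = 8430 m³.
τ = V/Q = 8430/3560 = 2.368 d, or 56.83 h.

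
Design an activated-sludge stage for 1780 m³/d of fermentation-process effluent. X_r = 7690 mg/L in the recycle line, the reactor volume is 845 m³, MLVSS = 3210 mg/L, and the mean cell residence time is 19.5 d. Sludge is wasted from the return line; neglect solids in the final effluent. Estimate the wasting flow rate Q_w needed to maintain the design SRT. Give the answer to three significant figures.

Q_w ≈ 18.1 m³/d

Q_w = (V·X)/(θ_c X_r) = 845.0 × 3210 / (19.5 × 7690) = 18.09 m³/d.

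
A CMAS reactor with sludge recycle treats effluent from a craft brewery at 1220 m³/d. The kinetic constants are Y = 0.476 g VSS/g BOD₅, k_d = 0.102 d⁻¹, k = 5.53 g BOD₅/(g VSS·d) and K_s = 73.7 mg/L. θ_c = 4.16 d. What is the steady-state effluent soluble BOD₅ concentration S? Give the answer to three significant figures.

S ≈ 11.0 mg/L

From the Monod/SRT balance for a CMAS, S = K_s·(1+k_d θ_c)/[θ_c·(Y k − k_d) − 1] = 73.7 × (1 + 0.102 × 4.16) / [4.16 × (0.476 × 5.53 − 0.102) − 1] = 105.0 / 9.526 = 11.02 mg/L.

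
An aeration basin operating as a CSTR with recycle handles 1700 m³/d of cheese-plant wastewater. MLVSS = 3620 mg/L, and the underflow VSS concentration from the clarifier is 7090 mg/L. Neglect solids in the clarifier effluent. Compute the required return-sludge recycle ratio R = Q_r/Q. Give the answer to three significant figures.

R ≈ 1.04

Solids balance on the clarifier gives (1+R)X = R·X_r, so R = X/(X_r − X) = 3620 / (7090 − 3620) = 1.043.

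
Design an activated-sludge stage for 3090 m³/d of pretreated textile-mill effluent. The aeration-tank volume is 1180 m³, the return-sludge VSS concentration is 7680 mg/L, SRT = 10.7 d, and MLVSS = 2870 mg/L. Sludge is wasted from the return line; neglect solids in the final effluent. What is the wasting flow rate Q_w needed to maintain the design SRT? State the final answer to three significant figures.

Wasting from the return line (neglecting effluent solids): Q_w = V·X / (θ_c·X_r) = 1180 × 2870 / (10.7 × 7680) = 41.21 m³/d.

Q_w ≈ 41.2 m³/d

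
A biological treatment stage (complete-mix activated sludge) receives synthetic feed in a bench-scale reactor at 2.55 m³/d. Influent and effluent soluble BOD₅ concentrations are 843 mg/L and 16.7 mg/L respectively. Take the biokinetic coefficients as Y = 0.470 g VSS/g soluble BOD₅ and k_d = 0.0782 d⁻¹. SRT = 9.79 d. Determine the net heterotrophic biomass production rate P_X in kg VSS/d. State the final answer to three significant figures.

The observed yield is Y_obs = Y/(1 + k_d·θ_c) = 0.470 / (1 + 0.0782 × 9.79) = 0.470 / 1.766 = 0.2662 g VSS per g soluble BOD₅ removed.
ΔS = 843 − 16.7 = 826.3 mg/L, so the substrate removal rate is 2.55 × 826.3/1000 = 2.107 kg soluble BOD₅/d.
So the net sludge growth is P_X = 0.2662 × 2.107 = 0.5609 kg VSS/d.

P_X ≈ 0.561 kg VSS/d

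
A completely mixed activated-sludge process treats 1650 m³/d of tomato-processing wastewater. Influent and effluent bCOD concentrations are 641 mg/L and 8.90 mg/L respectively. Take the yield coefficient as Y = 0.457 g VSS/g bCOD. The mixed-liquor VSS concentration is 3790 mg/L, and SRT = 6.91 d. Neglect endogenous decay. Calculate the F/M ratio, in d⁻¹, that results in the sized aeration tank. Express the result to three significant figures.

F/M ≈ 0.321 d⁻¹

V·X = Y·Q·ΔS·θ_c gives V = 0.457 × 1650 × (641 − 8.90) × 6.91 / 3790 = 869.0 m³.
Food-to-microorganism ratio F/M = Q S₀ / (V X) = 1650 × 641 / (869.0 × 3790) = 0.3211 d⁻¹.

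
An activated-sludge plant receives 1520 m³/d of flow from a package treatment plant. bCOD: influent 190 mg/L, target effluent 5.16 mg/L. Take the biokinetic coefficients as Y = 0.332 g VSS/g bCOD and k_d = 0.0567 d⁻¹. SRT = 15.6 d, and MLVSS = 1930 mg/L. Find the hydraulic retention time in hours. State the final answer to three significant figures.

Steady-state biomass mass balance: V·X·(1 + k_d·θ_c) = Y·Q·(S₀ − S)·θ_c, so V = 0.332 × 1520 × (190 − 5.16) × 15.6 / [1930 × (1 + 0.0567 × 15.6)] = 1.46×10^6 / 3637 = 400.1 m³.
τ = V/Q = 400.1/1520 = 0.2632 d, or 6.317 h.

τ ≈ 6.32 h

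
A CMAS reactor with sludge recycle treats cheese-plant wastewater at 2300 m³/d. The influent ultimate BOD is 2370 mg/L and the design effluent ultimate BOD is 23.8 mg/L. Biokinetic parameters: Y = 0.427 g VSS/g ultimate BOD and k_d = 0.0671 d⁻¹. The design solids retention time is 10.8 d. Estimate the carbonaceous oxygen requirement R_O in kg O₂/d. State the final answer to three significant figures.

R_O ≈ 3500 kg O₂/d

Correct the yield for decay: Y_obs = Y/(1 + k_d θ_c) = 0.427 / (1 + 0.0671 × 10.8) = 0.427 / 1.725 = 0.2476.
Mass of ultimate BOD removed per day: Q(S₀ − S) = 2300 × 2346 g/m³ = 5396 kg/d.
Net sludge production P_X = 0.2476 × 5396 = 1336 kg VSS/d.
Carbonaceous O₂ demand = substrate oxidised − cell-mass equivalent = 5396 − 1.42 × 1336 = 3499 kg O₂/d.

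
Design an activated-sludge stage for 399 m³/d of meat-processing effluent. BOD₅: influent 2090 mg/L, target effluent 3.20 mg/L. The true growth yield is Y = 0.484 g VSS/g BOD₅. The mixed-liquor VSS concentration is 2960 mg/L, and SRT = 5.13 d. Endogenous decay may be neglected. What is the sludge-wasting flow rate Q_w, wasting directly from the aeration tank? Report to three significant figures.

V·X = Y·Q·ΔS·θ_c gives V = 0.484 × 399 × (2090 − 3.20) × 5.13 / 2960 = 698.4 m³.
With mixed-liquor wasting, θ_c = V/Q_w, so Q_w = V/θ_c = 698.4/5.13 = 136.1 m³/d.

Q_w ≈ 136 m³/d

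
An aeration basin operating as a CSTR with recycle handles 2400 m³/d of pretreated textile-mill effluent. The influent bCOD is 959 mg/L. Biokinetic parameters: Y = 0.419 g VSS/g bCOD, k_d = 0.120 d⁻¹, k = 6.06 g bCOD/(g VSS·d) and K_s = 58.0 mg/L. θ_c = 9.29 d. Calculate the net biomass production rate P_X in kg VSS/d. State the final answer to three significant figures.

Effluent substrate depends only on kinetics and SRT: S = K_s(1 + k_d θ_c) / [θ_c(Yk − k_d) − 1] = 58.0 × (1 + 0.120 × 9.29) / [9.29 × (0.419 × 6.06 − 0.120) − 1] = 122.7 / 21.47 = 5.712 mg/L.
Y_obs = Y / (1 + k_d θ_c) = 0.419 / (1 + 0.120 × 9.29) = 0.419 / 2.115 = 0.1981.
Substrate removed = Q·(S₀ − S) = 2400 m³/d × (959 − 5.71) g/m³ = 2.29×10^6 g/d = 2288 kg/d.
Net biomass production P_X = Y_obs × Q·(S₀ − S) = 0.1981 × 2288 = 453.3 kg VSS/d.

P_X ≈ 453 kg VSS/d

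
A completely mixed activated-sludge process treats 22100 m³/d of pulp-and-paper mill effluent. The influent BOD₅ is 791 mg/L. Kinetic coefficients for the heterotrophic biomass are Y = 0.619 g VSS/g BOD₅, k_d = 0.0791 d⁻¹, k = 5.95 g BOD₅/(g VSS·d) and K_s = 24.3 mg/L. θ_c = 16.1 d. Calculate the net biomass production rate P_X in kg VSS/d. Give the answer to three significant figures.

P_X ≈ 4750 kg VSS/d

Effluent substrate depends only on kinetics and SRT: S = K_s(1 + k_d θ_c) / [θ_c(Yk − k_d) − 1] = 24.3 × (1 + 0.0791 × 16.1) / [16.1 × (0.619 × 5.95 − 0.0791) − 1] = 55.25 / 57.02 = 0.9688 mg/L.
The observed yield is Y_obs = Y/(1 + k_d·θ_c) = 0.619 / (1 + 0.0791 × 16.1) = 0.619 / 2.274 = 0.2723 g VSS per g BOD₅ removed.
Q·(S₀ − S) = 22100 × (791 − 0.969) × 10⁻³ = 17460 kg/d removed.
So the net sludge growth is P_X = 0.2723 × 17460 = 4754 kg VSS/d.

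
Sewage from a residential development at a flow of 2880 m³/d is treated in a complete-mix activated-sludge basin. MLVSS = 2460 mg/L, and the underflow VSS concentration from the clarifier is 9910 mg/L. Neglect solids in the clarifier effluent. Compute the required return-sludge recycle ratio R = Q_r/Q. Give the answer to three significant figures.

R ≈ 0.330

Solids balance on the clarifier gives (1+R)X = R·X_r, so R = X/(X_r − X) = 2460 / (9910 − 2460) = 0.3302.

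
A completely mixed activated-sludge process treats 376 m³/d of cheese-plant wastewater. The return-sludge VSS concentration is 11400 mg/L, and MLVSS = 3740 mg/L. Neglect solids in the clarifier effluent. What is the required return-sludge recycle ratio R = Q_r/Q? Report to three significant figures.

Mass balance around the secondary clarifier (neglecting effluent solids): R = X / (X_r − X) = 3740 / (11400 − 3740) = 0.4883.

R ≈ 0.488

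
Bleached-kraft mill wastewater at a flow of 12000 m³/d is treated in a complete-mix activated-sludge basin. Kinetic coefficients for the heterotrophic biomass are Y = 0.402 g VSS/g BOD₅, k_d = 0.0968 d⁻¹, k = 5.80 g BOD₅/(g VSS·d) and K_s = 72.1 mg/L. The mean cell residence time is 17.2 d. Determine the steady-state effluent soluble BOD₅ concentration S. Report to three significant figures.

S ≈ 5.13 mg/L

For a completely mixed reactor with recycle the Lawrence–McCarty relation gives S = K_s·(1 + k_d·θ_c) / [θ_c·(Y·k − k_d) − 1] = 72.1 × (1 + 0.0968 × 17.2) / [17.2 × (0.402 × 5.80 − 0.0968) − 1] = 192.1 / 37.44 = 5.132 mg/L.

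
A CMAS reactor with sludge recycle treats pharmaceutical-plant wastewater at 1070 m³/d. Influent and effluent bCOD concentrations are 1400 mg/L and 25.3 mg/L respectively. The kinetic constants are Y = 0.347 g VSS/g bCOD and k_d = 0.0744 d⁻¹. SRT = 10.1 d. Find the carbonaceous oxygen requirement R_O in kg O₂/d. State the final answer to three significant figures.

R_O ≈ 1060 kg O₂/d

Observed yield with endogenous decay: Y_obs = Y / (1 + k_d·θ_c) = 0.347 / (1 + 0.0744 × 10.1) = 0.347 / 1.751 = 0.1981 g VSS/g bCOD.
Mass of bCOD removed per day: Q(S₀ − S) = 1070 × 1375 g/m³ = 1471 kg/d.
Biomass synthesised: P_X = Y_obs × 1471 = 291.4 kg VSS/d.
Carbonaceous O₂ demand = substrate oxidised − cell-mass equivalent = 1471 − 1.42 × 291.4 = 1057 kg O₂/d.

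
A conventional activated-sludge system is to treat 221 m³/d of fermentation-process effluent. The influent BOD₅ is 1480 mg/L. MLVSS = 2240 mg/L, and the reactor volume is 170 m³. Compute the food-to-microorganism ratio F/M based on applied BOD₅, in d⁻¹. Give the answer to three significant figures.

F/M = applied load / biomass = Q·S₀/(V·X) = 221 × 1480 / (170.0 × 2240) = 0.8589 d⁻¹.

F/M ≈ 0.859 d⁻¹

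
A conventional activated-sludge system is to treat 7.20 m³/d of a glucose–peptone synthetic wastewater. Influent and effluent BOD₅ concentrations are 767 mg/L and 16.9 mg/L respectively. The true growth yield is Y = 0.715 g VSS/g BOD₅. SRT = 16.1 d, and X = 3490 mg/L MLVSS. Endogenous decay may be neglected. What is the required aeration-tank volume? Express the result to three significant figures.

V ≈ 17.8 m³

Biomass mass balance (decay neglected): V·X = Y·Q·(S₀ − S)·θ_c, so V = 0.715 × 7.20 × (767 − 16.9) × 16.1 / 3490 = 17.81 m³.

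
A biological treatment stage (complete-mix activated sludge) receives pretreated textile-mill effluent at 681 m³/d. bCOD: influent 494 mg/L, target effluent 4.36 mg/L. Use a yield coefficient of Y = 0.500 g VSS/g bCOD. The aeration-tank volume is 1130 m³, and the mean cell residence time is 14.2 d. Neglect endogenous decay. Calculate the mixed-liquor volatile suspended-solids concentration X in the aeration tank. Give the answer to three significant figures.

X ≈ 2100 mg/L

X = Y·Q·ΔS·θ_c / V = 0.500 × 681 × (494 − 4.36) × 14.2 / 1130 = 2095 mg/L.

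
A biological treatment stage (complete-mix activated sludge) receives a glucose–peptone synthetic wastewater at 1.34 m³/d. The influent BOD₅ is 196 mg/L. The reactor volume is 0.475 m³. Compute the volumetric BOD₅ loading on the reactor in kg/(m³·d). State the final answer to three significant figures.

Applied BOD₅ load per unit volume = Q·S₀/V = (1.34 × 196/1000)/0.4750 = 0.5529 kg BOD₅·m⁻³·d⁻¹.

L_v ≈ 0.553 kg BOD₅/(m³·d)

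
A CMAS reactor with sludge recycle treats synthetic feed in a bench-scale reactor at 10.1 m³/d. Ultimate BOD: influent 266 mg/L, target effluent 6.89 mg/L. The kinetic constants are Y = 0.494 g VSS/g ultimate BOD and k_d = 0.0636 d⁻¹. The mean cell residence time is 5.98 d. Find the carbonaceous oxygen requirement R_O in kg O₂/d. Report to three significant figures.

R_O ≈ 1.29 kg O₂/d

The observed yield is Y_obs = Y/(1 + k_d·θ_c) = 0.494 / (1 + 0.0636 × 5.98) = 0.494 / 1.380 = 0.3579 g VSS per g ultimate BOD removed.
Mass of ultimate BOD removed per day: Q(S₀ − S) = 10.1 × 259.1 g/m³ = 2.617 kg/d.
Biomass synthesised: P_X = Y_obs × 2.617 = 0.9366 kg VSS/d.
R_O = Q·ΔS − 1.42 P_X = 2.617 − 1.330 = 1.287 kg O₂/d.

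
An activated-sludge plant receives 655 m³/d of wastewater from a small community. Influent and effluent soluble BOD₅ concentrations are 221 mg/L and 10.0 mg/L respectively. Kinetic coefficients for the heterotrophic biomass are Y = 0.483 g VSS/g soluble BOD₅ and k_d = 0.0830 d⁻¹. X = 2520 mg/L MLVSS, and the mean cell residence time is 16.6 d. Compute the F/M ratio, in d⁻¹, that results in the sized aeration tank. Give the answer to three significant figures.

F/M ≈ 0.311 d⁻¹

Rearranging the biomass balance for a CMAS with decay, V = Y·Q·ΔS·θ_c / [X·(1+k_d θ_c)] = 0.483 × 655 × (221 − 10.0) × 16.6 / [2520 × (1 + 0.0830 × 16.6)] = 1.11×10^6 / 5992 = 184.9 m³.
Food-to-microorganism ratio F/M = Q S₀ / (V X) = 655 × 221 / (184.9 × 2520) = 0.3106 d⁻¹.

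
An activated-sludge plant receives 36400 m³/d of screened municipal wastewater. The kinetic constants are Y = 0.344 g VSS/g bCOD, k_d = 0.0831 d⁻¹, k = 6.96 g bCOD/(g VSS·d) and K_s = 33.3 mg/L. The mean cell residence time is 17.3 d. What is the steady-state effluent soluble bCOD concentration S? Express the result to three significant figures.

S ≈ 2.08 mg/L

Effluent substrate depends only on kinetics and SRT: S = K_s(1 + k_d θ_c) / [θ_c(Yk − k_d) − 1] = 33.3 × (1 + 0.0831 × 17.3) / [17.3 × (0.344 × 6.96 − 0.0831) − 1] = 81.17 / 38.98 = 2.082 mg/L.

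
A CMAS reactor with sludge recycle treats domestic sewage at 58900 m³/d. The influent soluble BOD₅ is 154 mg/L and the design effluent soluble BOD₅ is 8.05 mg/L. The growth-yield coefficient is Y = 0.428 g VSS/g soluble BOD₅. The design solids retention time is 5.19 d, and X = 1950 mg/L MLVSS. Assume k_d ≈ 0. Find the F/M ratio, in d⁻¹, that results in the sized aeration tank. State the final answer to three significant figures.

Biomass mass balance (decay neglected): V·X = Y·Q·(S₀ − S)·θ_c, so V = 0.428 × 58900 × (154 − 8.05) × 5.19 / 1950 = 9793 m³.
F/M = Q·S₀ / (V·X) = 58900 × 154 / (9793 × 1950) = 0.4750 g soluble BOD₅·(g VSS·d)⁻¹.

F/M ≈ 0.475 d⁻¹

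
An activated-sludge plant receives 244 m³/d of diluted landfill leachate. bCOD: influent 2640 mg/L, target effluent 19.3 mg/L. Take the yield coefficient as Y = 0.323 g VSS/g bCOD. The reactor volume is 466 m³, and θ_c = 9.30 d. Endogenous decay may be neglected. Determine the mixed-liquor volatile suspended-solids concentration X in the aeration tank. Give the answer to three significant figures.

X ≈ 4120 mg/L

Without decay, X = Y Q (S₀−S) θ_c / V = 0.323 × 244 × (2640 − 19.3) × 9.30 / 466 = 4122 mg/L.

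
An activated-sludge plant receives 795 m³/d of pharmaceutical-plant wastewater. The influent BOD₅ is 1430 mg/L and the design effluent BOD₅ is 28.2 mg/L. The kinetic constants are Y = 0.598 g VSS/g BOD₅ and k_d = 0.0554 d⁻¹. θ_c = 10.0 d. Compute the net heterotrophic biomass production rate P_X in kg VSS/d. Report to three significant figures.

P_X ≈ 429 kg VSS/d

Y_obs = Y / (1 + k_d θ_c) = 0.598 / (1 + 0.0554 × 10.0) = 0.598 / 1.554 = 0.3848.
Substrate removed = Q·(S₀ − S) = 795 m³/d × (1430 − 28.2) g/m³ = 1.11×10^6 g/d = 1114 kg/d.
Biomass produced: P_X = Y_obs·Q·ΔS = 0.3848 × 1114 ≈ 428.8 kg VSS/d.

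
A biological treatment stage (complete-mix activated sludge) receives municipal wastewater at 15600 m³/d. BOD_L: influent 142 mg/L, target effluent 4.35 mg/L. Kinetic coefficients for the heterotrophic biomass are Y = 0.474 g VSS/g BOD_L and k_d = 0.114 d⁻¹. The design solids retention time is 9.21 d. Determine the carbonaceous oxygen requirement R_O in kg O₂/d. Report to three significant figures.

Observed yield with endogenous decay: Y_obs = Y / (1 + k_d·θ_c) = 0.474 / (1 + 0.114 × 9.21) = 0.474 / 2.050 = 0.2312 g VSS/g BOD_L.
Substrate removed = Q·(S₀ − S) = 15600 m³/d × (142 − 4.35) g/m³ = 2.15×10^6 g/d = 2147 kg/d.
Net sludge production P_X = 0.2312 × 2147 = 496.5 kg VSS/d.
R_O = Q·(S₀ − S) − 1.42·P_X = 2147 − 1.42 × 496.5 = 1442 kg O₂/d.

R_O ≈ 1440 kg O₂/d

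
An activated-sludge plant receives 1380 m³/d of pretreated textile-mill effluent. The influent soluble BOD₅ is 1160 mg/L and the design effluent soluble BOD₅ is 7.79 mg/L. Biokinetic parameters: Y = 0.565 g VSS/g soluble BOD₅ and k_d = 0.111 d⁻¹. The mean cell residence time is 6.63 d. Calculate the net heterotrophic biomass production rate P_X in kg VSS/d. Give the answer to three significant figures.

P_X ≈ 518 kg VSS/d

Observed yield with endogenous decay: Y_obs = Y / (1 + k_d·θ_c) = 0.565 / (1 + 0.111 × 6.63) = 0.565 / 1.736 = 0.3255 g VSS/g soluble BOD₅.
Mass of soluble BOD₅ removed per day: Q(S₀ − S) = 1380 × 1152 g/m³ = 1590 kg/d.
P_X = Y_obs · Q(S₀ − S) = 0.3255 × 1590 = 517.5 kg VSS/d.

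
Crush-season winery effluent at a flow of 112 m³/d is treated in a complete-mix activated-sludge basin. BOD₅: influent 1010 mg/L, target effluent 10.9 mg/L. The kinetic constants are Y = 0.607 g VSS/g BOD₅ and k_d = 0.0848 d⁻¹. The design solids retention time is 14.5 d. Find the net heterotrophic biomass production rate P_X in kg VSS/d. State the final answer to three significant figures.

Correct the yield for decay: Y_obs = Y/(1 + k_d θ_c) = 0.607 / (1 + 0.0848 × 14.5) = 0.607 / 2.230 = 0.2722.
Mass of BOD₅ removed per day: Q(S₀ − S) = 112 × 999.1 g/m³ = 111.9 kg/d.
Net biomass production P_X = Y_obs × Q·(S₀ − S) = 0.2722 × 111.9 = 30.46 kg VSS/d.

P_X ≈ 30.5 kg VSS/d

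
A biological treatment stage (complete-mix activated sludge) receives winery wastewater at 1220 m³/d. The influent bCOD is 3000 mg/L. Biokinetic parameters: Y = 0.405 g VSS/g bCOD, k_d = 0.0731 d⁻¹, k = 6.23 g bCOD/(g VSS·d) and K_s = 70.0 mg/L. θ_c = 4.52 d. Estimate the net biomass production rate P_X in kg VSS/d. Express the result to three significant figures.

P_X ≈ 1110 kg VSS/d

For a completely mixed reactor with recycle the Lawrence–McCarty relation gives S = K_s·(1 + k_d·θ_c) / [θ_c·(Y·k − k_d) − 1] = 70.0 × (1 + 0.0731 × 4.52) / [4.52 × (0.405 × 6.23 − 0.0731) − 1] = 93.13 / 10.07 = 9.244 mg/L.
The observed yield is Y_obs = Y/(1 + k_d·θ_c) = 0.405 / (1 + 0.0731 × 4.52) = 0.405 / 1.330 = 0.3044 g VSS per g bCOD removed.
Substrate removed = Q·(S₀ − S) = 1220 m³/d × (3000 − 9.24) g/m³ = 3.65×10^6 g/d = 3649 kg/d.
Net biomass production P_X = Y_obs × Q·(S₀ − S) = 0.3044 × 3649 = 1111 kg VSS/d.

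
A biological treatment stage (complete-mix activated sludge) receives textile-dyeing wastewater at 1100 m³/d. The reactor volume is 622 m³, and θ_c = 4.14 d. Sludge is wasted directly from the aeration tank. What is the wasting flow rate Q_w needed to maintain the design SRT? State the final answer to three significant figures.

For wasting at MLVSS concentration, Q_w = V/θ_c = 622.0/4.14 = 150.2 m³/d.

Q_w ≈ 150 m³/d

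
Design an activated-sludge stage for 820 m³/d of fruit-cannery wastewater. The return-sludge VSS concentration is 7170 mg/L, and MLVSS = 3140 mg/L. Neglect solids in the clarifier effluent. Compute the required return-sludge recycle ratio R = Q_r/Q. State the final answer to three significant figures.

R = Q_r/Q = X/(X_r − X) = 3140 / (7170 − 3140) = 0.7792.

R ≈ 0.779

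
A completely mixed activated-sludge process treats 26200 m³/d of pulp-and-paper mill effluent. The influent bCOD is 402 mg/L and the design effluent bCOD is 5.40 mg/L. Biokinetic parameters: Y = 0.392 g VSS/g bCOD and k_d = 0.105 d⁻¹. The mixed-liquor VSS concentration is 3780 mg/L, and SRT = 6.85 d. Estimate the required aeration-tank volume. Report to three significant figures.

V ≈ 4290 m³

Steady-state biomass mass balance: V·X·(1 + k_d·θ_c) = Y·Q·(S₀ − S)·θ_c, so V = 0.392 × 26200 × (402 − 5.40) × 6.85 / [3780 × (1 + 0.105 × 6.85)] = 2.79×10^7 / 6499 = 4293 m³.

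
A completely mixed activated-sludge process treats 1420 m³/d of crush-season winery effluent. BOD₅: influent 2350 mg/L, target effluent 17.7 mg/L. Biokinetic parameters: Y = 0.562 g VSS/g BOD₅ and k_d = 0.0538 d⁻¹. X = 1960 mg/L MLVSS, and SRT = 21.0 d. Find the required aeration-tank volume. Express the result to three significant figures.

Rearranging the biomass balance for a CMAS with decay, V = Y·Q·ΔS·θ_c / [X·(1+k_d θ_c)] = 0.562 × 1420 × (2350 − 17.7) × 21.0 / [1960 × (1 + 0.0538 × 21.0)] = 3.91×10^7 / 4174 = 9363 m³.

V ≈ 9360 m³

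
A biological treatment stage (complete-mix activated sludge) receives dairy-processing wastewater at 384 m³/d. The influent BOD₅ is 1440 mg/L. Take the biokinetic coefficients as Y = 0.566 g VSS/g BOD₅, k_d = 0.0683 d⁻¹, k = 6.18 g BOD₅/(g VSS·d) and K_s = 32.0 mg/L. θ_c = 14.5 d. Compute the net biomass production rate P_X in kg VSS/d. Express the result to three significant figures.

For a completely mixed reactor with recycle the Lawrence–McCarty relation gives S = K_s·(1 + k_d·θ_c) / [θ_c·(Y·k − k_d) − 1] = 32.0 × (1 + 0.0683 × 14.5) / [14.5 × (0.566 × 6.18 − 0.0683) − 1] = 63.69 / 48.73 = 1.307 mg/L.
The observed yield is Y_obs = Y/(1 + k_d·θ_c) = 0.566 / (1 + 0.0683 × 14.5) = 0.566 / 1.990 = 0.2844 g VSS per g BOD₅ removed.
ΔS = 1440 − 1.31 = 1439 mg/L, so the substrate removal rate is 384 × 1439/1000 = 552.5 kg BOD₅/d.
So the net sludge growth is P_X = 0.2844 × 552.5 = 157.1 kg VSS/d.

P_X ≈ 157 kg VSS/d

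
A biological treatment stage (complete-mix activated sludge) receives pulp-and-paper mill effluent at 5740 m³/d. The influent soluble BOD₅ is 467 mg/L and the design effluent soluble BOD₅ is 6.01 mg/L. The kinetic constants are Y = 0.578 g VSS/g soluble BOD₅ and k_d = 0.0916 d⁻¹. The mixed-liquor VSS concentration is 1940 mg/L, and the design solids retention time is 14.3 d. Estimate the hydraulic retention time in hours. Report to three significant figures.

τ ≈ 20.4 h

Steady-state biomass mass balance: V·X·(1 + k_d·θ_c) = Y·Q·(S₀ − S)·θ_c, so V = 0.578 × 5740 × (467 − 6.01) × 14.3 / [1940 × (1 + 0.0916 × 14.3)] = 2.19×10^7 / 4481 = 4881 m³.
τ = V/Q = 4881/5740 = 0.8503 d, or 20.41 h.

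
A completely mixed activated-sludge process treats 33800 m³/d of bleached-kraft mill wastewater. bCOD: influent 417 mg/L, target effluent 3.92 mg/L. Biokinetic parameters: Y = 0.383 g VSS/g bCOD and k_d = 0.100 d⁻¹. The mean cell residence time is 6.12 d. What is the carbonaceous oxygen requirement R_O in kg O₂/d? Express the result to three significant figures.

Observed yield with endogenous decay: Y_obs = Y / (1 + k_d·θ_c) = 0.383 / (1 + 0.100 × 6.12) = 0.383 / 1.612 = 0.2376 g VSS/g bCOD.
Substrate removed = Q·(S₀ − S) = 33800 m³/d × (417 − 3.92) g/m³ = 1.4×10^7 g/d = 13962 kg/d.
Biomass synthesised: P_X = Y_obs × 13962 = 3317 kg VSS/d.
Carbonaceous O₂ demand = substrate oxidised − cell-mass equivalent = 13962 − 1.42 × 3317 = 9252 kg O₂/d.

R_O ≈ 9250 kg O₂/d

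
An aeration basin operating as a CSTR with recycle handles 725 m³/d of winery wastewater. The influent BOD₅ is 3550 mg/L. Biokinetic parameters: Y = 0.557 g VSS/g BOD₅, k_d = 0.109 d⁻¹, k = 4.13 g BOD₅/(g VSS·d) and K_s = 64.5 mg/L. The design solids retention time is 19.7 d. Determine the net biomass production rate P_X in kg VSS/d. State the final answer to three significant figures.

P_X ≈ 455 kg VSS/d

Effluent substrate depends only on kinetics and SRT: S = K_s(1 + k_d θ_c) / [θ_c(Yk − k_d) − 1] = 64.5 × (1 + 0.109 × 19.7) / [19.7 × (0.557 × 4.13 − 0.109) − 1] = 203.0 / 42.17 = 4.814 mg/L.
Y_obs = Y / (1 + k_d θ_c) = 0.557 / (1 + 0.109 × 19.7) = 0.557 / 3.147 = 0.1770.
Substrate removed = Q·(S₀ − S) = 725 m³/d × (3550 − 4.81) g/m³ = 2.57×10^6 g/d = 2570 kg/d.
Net biomass production P_X = Y_obs × Q·(S₀ − S) = 0.1770 × 2570 = 454.9 kg VSS/d.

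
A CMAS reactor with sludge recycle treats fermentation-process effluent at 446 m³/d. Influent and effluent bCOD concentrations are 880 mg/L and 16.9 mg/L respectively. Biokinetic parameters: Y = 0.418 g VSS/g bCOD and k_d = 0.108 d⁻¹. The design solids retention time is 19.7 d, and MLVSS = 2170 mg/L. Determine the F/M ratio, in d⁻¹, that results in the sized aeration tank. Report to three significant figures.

F/M ≈ 0.387 d⁻¹

From the SRT design equation V = Y Q (S₀−S) θ_c / [X (1 + k_d θ_c)] = 0.418 × 446 × (880 − 16.9) × 19.7 / [2170 × (1 + 0.108 × 19.7)] = 3.17×10^6 / 6787 = 467.1 m³.
F/M = applied load / biomass = Q·S₀/(V·X) = 446 × 880 / (467.1 × 2170) = 0.3872 d⁻¹.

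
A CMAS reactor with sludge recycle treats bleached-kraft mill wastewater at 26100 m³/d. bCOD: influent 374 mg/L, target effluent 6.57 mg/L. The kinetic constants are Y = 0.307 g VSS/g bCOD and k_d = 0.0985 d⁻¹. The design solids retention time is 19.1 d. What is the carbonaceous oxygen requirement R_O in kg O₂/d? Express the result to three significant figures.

R_O ≈ 8140 kg O₂/d

Observed yield with endogenous decay: Y_obs = Y / (1 + k_d·θ_c) = 0.307 / (1 + 0.0985 × 19.1) = 0.307 / 2.881 = 0.1065 g VSS/g bCOD.
Substrate removed = Q·(S₀ − S) = 26100 m³/d × (374 − 6.57) g/m³ = 9.59×10^6 g/d = 9590 kg/d.
P_X = Y_obs·Q·(S₀ − S) = 0.1065 × 9590 = 1022 kg VSS/d.
R_O = Q·(S₀ − S) − 1.42·P_X = 9590 − 1.42 × 1022 = 8139 kg O₂/d.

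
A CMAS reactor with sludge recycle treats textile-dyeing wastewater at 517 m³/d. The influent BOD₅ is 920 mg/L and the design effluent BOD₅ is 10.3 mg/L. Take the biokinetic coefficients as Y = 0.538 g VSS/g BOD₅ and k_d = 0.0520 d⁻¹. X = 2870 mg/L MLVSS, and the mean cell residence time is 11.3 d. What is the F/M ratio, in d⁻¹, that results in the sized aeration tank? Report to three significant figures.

F/M ≈ 0.264 d⁻¹

Steady-state biomass mass balance: V·X·(1 + k_d·θ_c) = Y·Q·(S₀ − S)·θ_c, so V = 0.538 × 517 × (920 − 10.3) × 11.3 / [2870 × (1 + 0.0520 × 11.3)] = 2.86×10^6 / 4556 = 627.5 m³.
F/M = applied load / biomass = Q·S₀/(V·X) = 517 × 920 / (627.5 × 2870) = 0.2641 d⁻¹.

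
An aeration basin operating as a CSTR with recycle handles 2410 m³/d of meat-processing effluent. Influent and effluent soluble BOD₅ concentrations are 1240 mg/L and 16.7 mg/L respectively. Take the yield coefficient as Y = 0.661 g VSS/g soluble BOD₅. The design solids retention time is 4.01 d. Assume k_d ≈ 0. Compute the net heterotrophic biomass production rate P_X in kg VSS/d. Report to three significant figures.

P_X ≈ 1950 kg VSS/d

With endogenous decay neglected, the observed yield equals the true yield: Y_obs = Y = 0.661 g VSS/g soluble BOD₅.
ΔS = 1240 − 16.7 = 1223 mg/L, so the substrate removal rate is 2410 × 1223/1000 = 2948 kg soluble BOD₅/d.
Net biomass production P_X = Y_obs × Q·(S₀ − S) = 0.6610 × 2948 = 1949 kg VSS/d.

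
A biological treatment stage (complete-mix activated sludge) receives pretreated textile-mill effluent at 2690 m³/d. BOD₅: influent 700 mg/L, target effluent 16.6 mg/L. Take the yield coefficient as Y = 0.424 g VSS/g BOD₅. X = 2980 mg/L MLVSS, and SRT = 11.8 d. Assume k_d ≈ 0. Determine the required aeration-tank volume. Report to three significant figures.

With k_d = 0 the design equation reduces to V = Y Q (S₀−S) θ_c / X = 0.424 × 2690 × (700 − 16.6) × 11.8 / 2980 = 3086 m³.

V ≈ 3090 m³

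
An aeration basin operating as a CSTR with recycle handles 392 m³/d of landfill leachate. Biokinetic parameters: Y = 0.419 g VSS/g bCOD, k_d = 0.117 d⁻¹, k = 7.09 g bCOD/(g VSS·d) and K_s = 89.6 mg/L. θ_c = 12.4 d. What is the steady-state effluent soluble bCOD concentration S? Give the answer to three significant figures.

S ≈ 6.39 mg/L

From the Monod/SRT balance for a CMAS, S = K_s·(1+k_d θ_c)/[θ_c·(Y k − k_d) − 1] = 89.6 × (1 + 0.117 × 12.4) / [12.4 × (0.419 × 7.09 − 0.117) − 1] = 219.6 / 34.39 = 6.386 mg/L.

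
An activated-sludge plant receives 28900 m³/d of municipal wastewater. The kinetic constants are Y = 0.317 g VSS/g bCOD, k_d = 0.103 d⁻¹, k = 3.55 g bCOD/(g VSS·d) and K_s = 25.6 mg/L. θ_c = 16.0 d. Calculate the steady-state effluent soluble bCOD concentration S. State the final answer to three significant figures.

S ≈ 4.41 mg/L

From the Monod/SRT balance for a CMAS, S = K_s·(1+k_d θ_c)/[θ_c·(Y k − k_d) − 1] = 25.6 × (1 + 0.103 × 16.0) / [16.0 × (0.317 × 3.55 − 0.103) − 1] = 67.79 / 15.36 = 4.414 mg/L.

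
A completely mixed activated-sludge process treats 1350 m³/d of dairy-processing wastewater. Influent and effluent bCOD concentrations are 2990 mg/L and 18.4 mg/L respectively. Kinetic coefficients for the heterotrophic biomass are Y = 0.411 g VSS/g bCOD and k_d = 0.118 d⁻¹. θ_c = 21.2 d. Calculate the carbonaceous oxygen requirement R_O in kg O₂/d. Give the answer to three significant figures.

Correct the yield for decay: Y_obs = Y/(1 + k_d θ_c) = 0.411 / (1 + 0.118 × 21.2) = 0.411 / 3.502 = 0.1174.
ΔS = 2990 − 18.4 = 2972 mg/L, so the substrate removal rate is 1350 × 2972/1000 = 4012 kg bCOD/d.
Biomass synthesised: P_X = Y_obs × 4012 = 470.9 kg VSS/d.
R_O = Q·ΔS − 1.42 P_X = 4012 − 668.6 = 3343 kg O₂/d.

R_O ≈ 3340 kg O₂/d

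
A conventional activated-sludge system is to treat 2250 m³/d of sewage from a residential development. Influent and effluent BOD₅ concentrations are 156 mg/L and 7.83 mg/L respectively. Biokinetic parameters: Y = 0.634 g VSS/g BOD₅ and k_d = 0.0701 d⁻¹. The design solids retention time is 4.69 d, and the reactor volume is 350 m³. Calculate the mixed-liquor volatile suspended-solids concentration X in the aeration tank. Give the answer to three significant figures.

X = Y·Q·ΔS·θ_c / [V·(1 + k_d θ_c)] = 0.634 × 2250 × (156 − 7.83) × 4.69 / [350 × (1 + 0.0701 × 4.69)] = 2132 mg/L.

X ≈ 2130 mg/L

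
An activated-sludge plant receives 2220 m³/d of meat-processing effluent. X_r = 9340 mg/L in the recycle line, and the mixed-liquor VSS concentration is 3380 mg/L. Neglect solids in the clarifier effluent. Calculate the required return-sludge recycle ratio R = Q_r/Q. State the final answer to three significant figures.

Mass balance around the secondary clarifier (neglecting effluent solids): R = X / (X_r − X) = 3380 / (9340 − 3380) = 0.5671.

R ≈ 0.567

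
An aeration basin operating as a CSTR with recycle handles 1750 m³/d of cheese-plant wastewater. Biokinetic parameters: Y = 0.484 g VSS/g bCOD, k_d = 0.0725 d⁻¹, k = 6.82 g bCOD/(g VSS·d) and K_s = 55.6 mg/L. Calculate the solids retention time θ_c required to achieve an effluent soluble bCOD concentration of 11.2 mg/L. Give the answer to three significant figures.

At the target effluent, Y k S/(K_s+S) = 0.484×6.82×11.2/66.80 = 0.5534 d⁻¹.
Then 1/θ_c = μ − k_d = 0.5534 − 0.0725 = 0.4809 d⁻¹, giving θ_c = 2.079 d.

θ_c ≈ 2.08 d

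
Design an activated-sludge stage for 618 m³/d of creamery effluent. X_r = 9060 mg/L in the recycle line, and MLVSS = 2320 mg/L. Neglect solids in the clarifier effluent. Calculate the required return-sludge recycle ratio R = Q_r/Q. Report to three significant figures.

R ≈ 0.344

R = Q_r/Q = X/(X_r − X) = 2320 / (9060 − 2320) = 0.3442.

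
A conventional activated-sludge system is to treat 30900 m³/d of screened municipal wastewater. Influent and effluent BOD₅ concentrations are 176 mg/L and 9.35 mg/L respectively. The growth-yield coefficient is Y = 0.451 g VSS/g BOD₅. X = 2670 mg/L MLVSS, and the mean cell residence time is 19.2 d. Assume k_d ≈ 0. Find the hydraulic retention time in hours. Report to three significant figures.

τ ≈ 13.0 h

Biomass mass balance (decay neglected): V·X = Y·Q·(S₀ − S)·θ_c, so V = 0.451 × 30900 × (176 − 9.35) × 19.2 / 2670 = 16701 m³.
HRT = V/Q = 16701 m³ / 30900 m³·d⁻¹ = 0.5405 d × 24 = 12.97 h.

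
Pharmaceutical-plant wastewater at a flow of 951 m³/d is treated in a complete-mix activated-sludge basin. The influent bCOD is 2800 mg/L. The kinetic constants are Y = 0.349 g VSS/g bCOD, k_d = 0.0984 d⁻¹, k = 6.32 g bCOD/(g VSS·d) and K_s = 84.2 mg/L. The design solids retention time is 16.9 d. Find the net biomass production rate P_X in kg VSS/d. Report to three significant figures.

Effluent substrate depends only on kinetics and SRT: S = K_s(1 + k_d θ_c) / [θ_c(Yk − k_d) − 1] = 84.2 × (1 + 0.0984 × 16.9) / [16.9 × (0.349 × 6.32 − 0.0984) − 1] = 224.2 / 34.61 = 6.478 mg/L.
Correct the yield for decay: Y_obs = Y/(1 + k_d θ_c) = 0.349 / (1 + 0.0984 × 16.9) = 0.349 / 2.663 = 0.1311.
Q·(S₀ − S) = 951 × (2800 − 6.48) × 10⁻³ = 2657 kg/d removed.
So the net sludge growth is P_X = 0.1311 × 2657 = 348.2 kg VSS/d.

P_X ≈ 348 kg VSS/d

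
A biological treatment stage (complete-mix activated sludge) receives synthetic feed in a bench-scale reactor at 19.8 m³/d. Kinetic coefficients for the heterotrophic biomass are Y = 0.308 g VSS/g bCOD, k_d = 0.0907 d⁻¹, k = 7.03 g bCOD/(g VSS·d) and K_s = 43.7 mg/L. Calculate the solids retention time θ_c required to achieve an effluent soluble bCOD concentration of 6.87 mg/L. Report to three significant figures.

θ_c ≈ 4.92 d

At the target effluent, Y k S/(K_s+S) = 0.308×7.03×6.87/50.57 = 0.2942 d⁻¹.
1/θ_c = 0.2942 − 0.0907 = 0.2035 d⁻¹, so θ_c = 4.915 d.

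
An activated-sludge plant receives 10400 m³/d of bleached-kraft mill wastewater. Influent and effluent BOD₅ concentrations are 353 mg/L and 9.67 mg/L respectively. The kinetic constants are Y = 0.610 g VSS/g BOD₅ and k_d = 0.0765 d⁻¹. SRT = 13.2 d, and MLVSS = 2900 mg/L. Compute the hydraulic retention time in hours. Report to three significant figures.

τ ≈ 11.4 h

Steady-state biomass mass balance: V·X·(1 + k_d·θ_c) = Y·Q·(S₀ − S)·θ_c, so V = 0.610 × 10400 × (353 − 9.67) × 13.2 / [2900 × (1 + 0.0765 × 13.2)] = 2.88×10^7 / 5828 = 4933 m³.
HRT = V/Q = 4933 m³ / 10400 m³·d⁻¹ = 0.4743 d × 24 = 11.38 h.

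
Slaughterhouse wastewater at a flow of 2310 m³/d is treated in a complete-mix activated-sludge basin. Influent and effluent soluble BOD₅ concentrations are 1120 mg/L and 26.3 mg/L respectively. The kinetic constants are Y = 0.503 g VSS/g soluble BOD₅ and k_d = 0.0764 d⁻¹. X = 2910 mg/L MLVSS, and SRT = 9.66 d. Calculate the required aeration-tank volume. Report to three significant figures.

From the SRT design equation V = Y Q (S₀−S) θ_c / [X (1 + k_d θ_c)] = 0.503 × 2310 × (1120 − 26.3) × 9.66 / [2910 × (1 + 0.0764 × 9.66)] = 1.23×10^7 / 5058 = 2427 m³.

V ≈ 2430 m³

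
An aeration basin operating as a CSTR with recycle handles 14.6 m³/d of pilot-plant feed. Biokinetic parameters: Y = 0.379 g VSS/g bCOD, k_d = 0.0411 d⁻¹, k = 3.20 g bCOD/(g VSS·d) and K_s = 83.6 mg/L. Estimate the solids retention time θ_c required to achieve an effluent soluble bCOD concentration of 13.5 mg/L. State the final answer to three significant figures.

At the target effluent, Y k S/(K_s+S) = 0.379×3.20×13.5/97.10 = 0.1686 d⁻¹.
θ_c = 1/(μ − k_d) = 1/(0.1686 − 0.0411) = 1/0.1275 = 7.842 d.

θ_c ≈ 7.84 d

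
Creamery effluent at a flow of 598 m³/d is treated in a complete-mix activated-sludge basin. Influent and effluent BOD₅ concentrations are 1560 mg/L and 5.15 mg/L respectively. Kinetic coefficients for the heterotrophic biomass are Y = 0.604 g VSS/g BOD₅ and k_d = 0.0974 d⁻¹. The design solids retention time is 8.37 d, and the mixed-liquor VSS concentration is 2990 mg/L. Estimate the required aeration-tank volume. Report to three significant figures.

Rearranging the biomass balance for a CMAS with decay, V = Y·Q·ΔS·θ_c / [X·(1+k_d θ_c)] = 0.604 × 598 × (1560 − 5.15) × 8.37 / [2990 × (1 + 0.0974 × 8.37)] = 4.7×10^6 / 5428 = 866.1 m³.

V ≈ 866 m³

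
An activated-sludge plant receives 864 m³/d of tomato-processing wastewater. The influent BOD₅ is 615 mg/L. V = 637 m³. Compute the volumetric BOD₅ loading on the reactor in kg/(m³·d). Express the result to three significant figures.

Applied BOD₅ load per unit volume = Q·S₀/V = (864 × 615/1000)/637.0 = 0.8342 kg BOD₅·m⁻³·d⁻¹.

L_v ≈ 0.834 kg BOD₅/(m³·d)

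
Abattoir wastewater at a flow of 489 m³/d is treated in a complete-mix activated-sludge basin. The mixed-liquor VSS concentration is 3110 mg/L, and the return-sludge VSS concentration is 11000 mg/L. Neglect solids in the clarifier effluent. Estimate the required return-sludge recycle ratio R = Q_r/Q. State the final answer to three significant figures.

Solids balance on the clarifier gives (1+R)X = R·X_r, so R = X/(X_r − X) = 3110 / (11000 − 3110) = 0.3942.

R ≈ 0.394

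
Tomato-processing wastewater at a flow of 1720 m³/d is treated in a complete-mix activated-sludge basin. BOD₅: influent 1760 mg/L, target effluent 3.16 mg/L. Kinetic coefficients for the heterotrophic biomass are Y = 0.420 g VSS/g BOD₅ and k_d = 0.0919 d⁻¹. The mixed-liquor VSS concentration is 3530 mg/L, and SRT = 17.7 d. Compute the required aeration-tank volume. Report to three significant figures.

V ≈ 2420 m³

Rearranging the biomass balance for a CMAS with decay, V = Y·Q·ΔS·θ_c / [X·(1+k_d θ_c)] = 0.420 × 1720 × (1760 − 3.16) × 17.7 / [3530 × (1 + 0.0919 × 17.7)] = 2.25×10^7 / 9272 = 2423 m³.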